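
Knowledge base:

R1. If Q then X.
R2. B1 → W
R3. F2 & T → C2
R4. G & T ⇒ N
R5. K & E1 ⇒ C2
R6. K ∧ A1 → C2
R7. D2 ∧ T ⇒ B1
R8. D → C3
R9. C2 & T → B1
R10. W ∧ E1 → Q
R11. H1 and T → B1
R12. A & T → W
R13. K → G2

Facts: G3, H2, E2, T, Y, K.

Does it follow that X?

Forward chaining from the given facts derives: G2.
The only rule concluding X is R1, which needs Q; that is never established.

No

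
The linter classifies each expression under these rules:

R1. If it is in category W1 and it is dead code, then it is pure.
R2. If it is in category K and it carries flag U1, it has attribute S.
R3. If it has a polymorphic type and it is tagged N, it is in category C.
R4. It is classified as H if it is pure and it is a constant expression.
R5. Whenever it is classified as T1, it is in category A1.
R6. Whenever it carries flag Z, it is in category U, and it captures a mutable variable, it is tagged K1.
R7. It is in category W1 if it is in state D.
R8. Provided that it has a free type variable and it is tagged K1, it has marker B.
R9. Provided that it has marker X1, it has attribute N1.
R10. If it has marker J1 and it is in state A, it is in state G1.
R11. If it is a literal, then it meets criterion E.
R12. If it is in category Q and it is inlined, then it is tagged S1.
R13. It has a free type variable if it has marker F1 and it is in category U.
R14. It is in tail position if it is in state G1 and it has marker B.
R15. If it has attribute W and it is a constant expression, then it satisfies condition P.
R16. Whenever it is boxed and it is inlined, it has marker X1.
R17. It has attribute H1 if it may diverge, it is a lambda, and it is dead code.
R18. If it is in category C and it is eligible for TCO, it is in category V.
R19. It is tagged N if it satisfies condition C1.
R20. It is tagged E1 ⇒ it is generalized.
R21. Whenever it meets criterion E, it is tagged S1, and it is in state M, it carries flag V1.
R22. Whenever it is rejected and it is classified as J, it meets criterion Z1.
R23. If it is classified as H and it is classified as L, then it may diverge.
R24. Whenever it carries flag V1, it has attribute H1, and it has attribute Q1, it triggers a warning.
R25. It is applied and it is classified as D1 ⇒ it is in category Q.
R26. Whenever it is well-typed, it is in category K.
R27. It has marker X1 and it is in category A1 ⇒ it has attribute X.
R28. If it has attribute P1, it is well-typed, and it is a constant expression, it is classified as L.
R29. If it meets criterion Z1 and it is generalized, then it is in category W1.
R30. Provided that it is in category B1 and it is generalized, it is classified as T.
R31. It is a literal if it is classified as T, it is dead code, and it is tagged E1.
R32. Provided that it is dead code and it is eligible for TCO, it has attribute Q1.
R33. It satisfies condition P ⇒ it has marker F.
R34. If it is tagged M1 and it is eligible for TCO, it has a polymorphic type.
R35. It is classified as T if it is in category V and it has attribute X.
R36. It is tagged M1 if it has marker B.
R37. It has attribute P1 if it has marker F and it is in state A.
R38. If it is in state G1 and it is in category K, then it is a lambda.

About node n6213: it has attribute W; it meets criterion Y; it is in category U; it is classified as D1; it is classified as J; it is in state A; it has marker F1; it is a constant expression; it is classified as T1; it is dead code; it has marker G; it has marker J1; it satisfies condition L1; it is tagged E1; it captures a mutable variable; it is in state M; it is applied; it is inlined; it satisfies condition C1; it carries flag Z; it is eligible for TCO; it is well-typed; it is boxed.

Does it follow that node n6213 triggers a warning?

No

Forward chaining from the given facts derives: is in category A1, is tagged K1, is in state G1, has a free type variable, satisfies condition P, has marker X1, is tagged N, is generalized, is in category Q, is in category K, has attribute X, has attribute Q1, has marker F, has attribute P1, is a lambda, has marker B, has attribute N1, is tagged S1, is in tail position, is classified as L, is tagged M1, has a polymorphic type, is in category C, is in category V, is classified as T, is a literal, meets criterion E, carries flag V1.
The only rule concluding "it triggers a warning" is R24, which needs "it has attribute H1"; that is never established.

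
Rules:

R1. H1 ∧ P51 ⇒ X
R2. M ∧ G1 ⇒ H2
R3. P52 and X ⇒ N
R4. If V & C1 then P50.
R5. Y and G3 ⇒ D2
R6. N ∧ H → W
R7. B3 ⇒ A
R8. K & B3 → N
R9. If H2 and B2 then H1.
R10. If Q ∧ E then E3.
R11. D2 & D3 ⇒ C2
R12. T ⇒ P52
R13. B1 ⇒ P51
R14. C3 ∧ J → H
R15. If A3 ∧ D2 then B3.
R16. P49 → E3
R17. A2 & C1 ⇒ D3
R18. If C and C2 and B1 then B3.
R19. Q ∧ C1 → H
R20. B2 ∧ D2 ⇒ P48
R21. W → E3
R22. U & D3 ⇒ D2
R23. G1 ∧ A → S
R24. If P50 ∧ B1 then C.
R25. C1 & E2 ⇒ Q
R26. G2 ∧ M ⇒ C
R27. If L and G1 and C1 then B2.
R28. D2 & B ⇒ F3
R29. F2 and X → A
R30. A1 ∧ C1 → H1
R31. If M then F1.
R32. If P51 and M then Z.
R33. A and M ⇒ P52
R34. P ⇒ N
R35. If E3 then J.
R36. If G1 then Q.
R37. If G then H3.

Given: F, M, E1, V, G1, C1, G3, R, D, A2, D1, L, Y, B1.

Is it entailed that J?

Yes

H2  (by R2: M, G1)
P50  (by R4: V, C1)
D2  (by R5: Y, G3)
P51  (by R13: B1)
D3  (by R17: A2, C1)
C  (by R24: P50, B1)
B2  (by R27: L, G1, C1)
Q  (by R36: G1)
H1  (by R9: H2, B2)
C2  (by R11: D2, D3)
B3  (by R18: C, C2, B1)
H  (by R19: Q, C1)
X  (by R1: H1, P51)
A  (by R7: B3)
P52  (by R33: A, M)
N  (by R3: P52, X)
W  (by R6: N, H)
E3  (by R21: W)
J  (by R35: E3)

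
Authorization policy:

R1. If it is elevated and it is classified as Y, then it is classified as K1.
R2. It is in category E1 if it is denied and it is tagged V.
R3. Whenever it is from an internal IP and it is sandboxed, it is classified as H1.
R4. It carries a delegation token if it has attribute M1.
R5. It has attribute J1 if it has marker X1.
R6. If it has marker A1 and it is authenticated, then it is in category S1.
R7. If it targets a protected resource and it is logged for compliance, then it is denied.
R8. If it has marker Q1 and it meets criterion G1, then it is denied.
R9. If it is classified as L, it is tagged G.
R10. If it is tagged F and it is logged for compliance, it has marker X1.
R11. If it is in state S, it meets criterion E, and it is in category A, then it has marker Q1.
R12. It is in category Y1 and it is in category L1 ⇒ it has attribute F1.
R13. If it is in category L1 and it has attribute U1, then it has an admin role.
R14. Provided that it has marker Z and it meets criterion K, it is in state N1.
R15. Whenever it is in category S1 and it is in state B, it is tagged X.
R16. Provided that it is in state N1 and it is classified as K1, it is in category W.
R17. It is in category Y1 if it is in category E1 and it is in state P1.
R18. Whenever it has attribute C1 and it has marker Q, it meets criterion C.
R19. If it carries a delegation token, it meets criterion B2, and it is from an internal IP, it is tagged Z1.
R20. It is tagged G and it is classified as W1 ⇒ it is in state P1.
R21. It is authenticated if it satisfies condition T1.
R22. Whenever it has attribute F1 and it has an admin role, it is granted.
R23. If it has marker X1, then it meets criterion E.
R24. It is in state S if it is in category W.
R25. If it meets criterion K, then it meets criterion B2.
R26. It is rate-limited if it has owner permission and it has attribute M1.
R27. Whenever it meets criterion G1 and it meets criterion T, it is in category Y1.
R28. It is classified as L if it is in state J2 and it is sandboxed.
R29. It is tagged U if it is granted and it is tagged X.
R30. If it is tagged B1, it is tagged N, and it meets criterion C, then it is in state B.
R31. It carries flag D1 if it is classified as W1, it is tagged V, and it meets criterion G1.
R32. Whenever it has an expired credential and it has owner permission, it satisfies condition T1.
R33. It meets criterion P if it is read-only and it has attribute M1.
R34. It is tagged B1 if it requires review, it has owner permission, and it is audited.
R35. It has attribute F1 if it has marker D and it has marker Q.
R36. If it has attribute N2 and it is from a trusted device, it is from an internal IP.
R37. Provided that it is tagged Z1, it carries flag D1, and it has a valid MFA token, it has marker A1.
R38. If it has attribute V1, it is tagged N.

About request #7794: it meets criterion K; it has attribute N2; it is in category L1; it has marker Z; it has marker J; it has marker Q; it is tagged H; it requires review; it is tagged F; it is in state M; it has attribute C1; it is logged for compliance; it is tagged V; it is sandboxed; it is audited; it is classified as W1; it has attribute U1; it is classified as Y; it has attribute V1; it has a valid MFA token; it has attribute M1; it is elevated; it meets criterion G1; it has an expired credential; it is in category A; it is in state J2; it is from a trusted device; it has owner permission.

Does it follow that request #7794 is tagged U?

Yes

By R1 (it is elevated, it is classified as Y): it is classified as K1.
By R4 (it has attribute M1): it carries a delegation token.
By R10 (it is tagged F, it is logged for compliance): it has marker X1.
By R13 (it is in category L1, it has attribute U1): it has an admin role.
By R14 (it has marker Z, it meets criterion K): it is in state N1.
By R16 (it is in state N1, it is classified as K1): it is in category W.
By R18 (it has attribute C1, it has marker Q): it meets criterion C.
By R23 (it has marker X1): it meets criterion E.
By R24 (it is in category W): it is in state S.
By R25 (it meets criterion K): it meets criterion B2.
By R28 (it is in state J2, it is sandboxed): it is classified as L.
By R31 (it is classified as W1, it is tagged V, it meets criterion G1): it carries flag D1.
By R32 (it has an expired credential, it has owner permission): it satisfies condition T1.
By R34 (it requires review, it has owner permission, it is audited): it is tagged B1.
By R36 (it has attribute N2, it is from a trusted device): it is from an internal IP.
By R38 (it has attribute V1): it is tagged N.
By R9 (it is classified as L): it is tagged G.
By R11 (it is in state S, it meets criterion E, it is in category A): it has marker Q1.
By R19 (it carries a delegation token, it meets criterion B2, it is from an internal IP): it is tagged Z1.
By R20 (it is tagged G, it is classified as W1): it is in state P1.
By R21 (it satisfies condition T1): it is authenticated.
By R30 (it is tagged B1, it is tagged N, it meets criterion C): it is in state B.
By R37 (it is tagged Z1, it carries flag D1, it has a valid MFA token): it has marker A1.
By R6 (it has marker A1, it is authenticated): it is in category S1.
By R8 (it has marker Q1, it meets criterion G1): it is denied.
By R15 (it is in category S1, it is in state B): it is tagged X.
By R2 (it is denied, it is tagged V): it is in category E1.
By R17 (it is in category E1, it is in state P1): it is in category Y1.
By R12 (it is in category Y1, it is in category L1): it has attribute F1.
By R22 (it has attribute F1, it has an admin role): it is granted.
By R29 (it is granted, it is tagged X): it is tagged U.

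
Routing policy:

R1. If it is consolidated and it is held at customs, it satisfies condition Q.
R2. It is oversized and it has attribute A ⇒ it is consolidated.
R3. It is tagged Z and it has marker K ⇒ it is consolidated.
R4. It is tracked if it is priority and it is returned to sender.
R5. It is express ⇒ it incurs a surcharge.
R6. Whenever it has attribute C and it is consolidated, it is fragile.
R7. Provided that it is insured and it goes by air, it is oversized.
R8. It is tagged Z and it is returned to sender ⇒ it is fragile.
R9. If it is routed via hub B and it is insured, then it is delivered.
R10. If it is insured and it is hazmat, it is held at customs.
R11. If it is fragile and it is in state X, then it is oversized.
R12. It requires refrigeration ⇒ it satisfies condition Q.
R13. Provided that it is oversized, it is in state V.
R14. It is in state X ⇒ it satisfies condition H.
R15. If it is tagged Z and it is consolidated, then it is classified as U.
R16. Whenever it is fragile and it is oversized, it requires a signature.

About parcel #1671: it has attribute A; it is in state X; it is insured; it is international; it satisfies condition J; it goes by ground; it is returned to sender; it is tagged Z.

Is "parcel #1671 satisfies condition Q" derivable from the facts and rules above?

Forward chaining from the given facts derives: is fragile, is oversized, is in state V, satisfies condition H, requires a signature, is consolidated, is classified as U.
Rules concluding "it satisfies condition Q": R1 needs "it is held at customs"; R12 needs "it requires refrigeration" — none of these are established.

No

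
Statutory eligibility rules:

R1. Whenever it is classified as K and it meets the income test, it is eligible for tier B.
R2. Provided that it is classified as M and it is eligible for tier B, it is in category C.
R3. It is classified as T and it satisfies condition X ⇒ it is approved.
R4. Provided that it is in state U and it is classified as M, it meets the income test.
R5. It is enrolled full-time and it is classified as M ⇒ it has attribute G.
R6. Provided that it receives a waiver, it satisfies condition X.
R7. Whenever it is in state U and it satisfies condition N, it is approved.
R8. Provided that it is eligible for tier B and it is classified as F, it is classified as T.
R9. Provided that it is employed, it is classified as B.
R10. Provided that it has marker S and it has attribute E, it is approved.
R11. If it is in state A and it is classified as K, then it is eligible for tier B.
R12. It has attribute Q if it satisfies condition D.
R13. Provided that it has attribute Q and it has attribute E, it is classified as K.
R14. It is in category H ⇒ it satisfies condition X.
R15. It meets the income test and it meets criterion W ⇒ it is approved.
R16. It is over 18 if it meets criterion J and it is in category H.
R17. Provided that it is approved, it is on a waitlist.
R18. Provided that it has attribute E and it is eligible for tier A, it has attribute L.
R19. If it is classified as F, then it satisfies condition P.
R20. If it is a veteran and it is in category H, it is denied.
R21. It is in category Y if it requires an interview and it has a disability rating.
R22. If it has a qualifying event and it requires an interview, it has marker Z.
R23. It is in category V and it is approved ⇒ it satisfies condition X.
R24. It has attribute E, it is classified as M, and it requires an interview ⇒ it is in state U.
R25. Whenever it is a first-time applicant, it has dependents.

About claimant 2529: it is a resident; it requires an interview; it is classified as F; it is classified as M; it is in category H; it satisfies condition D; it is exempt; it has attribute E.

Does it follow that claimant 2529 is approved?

Yes

By R12 (it satisfies condition D): it has attribute Q.
By R13 (it has attribute Q, it has attribute E): it is classified as K.
By R14 (it is in category H): it satisfies condition X.
By R24 (it has attribute E, it is classified as M, it requires an interview): it is in state U.
By R4 (it is in state U, it is classified as M): it meets the income test.
By R1 (it is classified as K, it meets the income test): it is eligible for tier B.
By R8 (it is eligible for tier B, it is classified as F): it is classified as T.
By R3 (it is classified as T, it satisfies condition X): it is approved.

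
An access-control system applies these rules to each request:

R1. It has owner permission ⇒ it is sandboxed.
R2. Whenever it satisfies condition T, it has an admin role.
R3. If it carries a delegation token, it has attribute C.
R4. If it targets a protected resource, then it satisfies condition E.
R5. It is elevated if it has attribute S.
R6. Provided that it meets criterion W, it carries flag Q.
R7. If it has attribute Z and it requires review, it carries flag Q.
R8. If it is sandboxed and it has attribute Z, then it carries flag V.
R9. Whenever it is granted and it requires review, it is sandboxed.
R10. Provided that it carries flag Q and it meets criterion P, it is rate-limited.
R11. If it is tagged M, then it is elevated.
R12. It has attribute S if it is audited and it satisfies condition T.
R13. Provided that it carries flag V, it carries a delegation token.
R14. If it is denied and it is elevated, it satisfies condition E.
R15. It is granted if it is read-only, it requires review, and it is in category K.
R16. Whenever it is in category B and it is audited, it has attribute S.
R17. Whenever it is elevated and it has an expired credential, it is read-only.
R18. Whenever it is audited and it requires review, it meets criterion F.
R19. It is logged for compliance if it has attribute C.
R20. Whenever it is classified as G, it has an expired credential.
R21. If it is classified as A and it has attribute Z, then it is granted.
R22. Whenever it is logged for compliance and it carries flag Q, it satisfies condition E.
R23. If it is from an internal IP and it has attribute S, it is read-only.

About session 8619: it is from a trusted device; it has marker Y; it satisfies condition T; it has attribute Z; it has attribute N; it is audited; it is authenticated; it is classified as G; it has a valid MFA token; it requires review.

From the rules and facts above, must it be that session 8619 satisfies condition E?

No

Forward chaining from the given facts derives: has an admin role, carries flag Q, has attribute S, meets criterion F, has an expired credential, is elevated, is read-only.
Rules concluding "it satisfies condition E": R4 needs "it targets a protected resource"; R14 needs "it is denied"; R22 needs "it is logged for compliance" — none of these are established.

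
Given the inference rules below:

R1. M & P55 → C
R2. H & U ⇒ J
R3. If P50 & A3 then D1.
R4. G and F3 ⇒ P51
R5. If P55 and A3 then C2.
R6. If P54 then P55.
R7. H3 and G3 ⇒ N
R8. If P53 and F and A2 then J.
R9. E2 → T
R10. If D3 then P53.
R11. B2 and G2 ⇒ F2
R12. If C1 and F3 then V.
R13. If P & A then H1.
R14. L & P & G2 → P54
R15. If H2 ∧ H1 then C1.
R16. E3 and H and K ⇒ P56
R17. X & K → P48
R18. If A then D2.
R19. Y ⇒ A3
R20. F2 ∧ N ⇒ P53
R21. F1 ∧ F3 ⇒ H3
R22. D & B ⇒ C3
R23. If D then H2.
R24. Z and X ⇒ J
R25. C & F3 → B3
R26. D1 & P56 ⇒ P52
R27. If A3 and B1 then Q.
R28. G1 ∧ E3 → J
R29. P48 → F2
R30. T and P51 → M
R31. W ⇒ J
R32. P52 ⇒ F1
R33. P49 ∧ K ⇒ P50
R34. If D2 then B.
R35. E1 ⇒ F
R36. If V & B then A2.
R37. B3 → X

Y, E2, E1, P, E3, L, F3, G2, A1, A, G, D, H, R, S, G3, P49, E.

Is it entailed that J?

No

Forward chaining from the given facts derives: P51, T, H1, P54, D2, A3, H2, M, B, F, P55, C1, C3, C, C2, V, B3, A2, X.
Rules concluding J: R2 needs U; R8 needs P53; R24 needs Z; R28 needs G1; R31 needs W — none of these are established.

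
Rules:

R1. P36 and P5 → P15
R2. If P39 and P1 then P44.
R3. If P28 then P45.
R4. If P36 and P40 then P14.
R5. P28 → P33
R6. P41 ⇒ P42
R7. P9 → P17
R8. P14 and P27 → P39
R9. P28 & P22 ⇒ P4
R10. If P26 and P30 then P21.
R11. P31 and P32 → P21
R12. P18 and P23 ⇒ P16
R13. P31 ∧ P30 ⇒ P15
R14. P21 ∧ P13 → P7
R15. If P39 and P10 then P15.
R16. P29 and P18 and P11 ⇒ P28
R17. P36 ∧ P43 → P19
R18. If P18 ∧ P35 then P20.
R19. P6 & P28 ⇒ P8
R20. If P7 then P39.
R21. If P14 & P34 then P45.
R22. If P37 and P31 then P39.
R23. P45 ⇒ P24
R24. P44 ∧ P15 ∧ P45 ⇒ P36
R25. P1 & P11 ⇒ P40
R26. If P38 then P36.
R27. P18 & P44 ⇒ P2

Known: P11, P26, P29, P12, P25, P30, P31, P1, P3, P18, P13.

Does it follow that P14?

P21  (by R10: P26, P30)
P15  (by R13: P31, P30)
P7  (by R14: P21, P13)
P28  (by R16: P29, P18, P11)
P39  (by R20: P7)
P40  (by R25: P1, P11)
P44  (by R2: P39, P1)
P45  (by R3: P28)
P36  (by R24: P44, P15, P45)
P14  (by R4: P36, P40)

Yes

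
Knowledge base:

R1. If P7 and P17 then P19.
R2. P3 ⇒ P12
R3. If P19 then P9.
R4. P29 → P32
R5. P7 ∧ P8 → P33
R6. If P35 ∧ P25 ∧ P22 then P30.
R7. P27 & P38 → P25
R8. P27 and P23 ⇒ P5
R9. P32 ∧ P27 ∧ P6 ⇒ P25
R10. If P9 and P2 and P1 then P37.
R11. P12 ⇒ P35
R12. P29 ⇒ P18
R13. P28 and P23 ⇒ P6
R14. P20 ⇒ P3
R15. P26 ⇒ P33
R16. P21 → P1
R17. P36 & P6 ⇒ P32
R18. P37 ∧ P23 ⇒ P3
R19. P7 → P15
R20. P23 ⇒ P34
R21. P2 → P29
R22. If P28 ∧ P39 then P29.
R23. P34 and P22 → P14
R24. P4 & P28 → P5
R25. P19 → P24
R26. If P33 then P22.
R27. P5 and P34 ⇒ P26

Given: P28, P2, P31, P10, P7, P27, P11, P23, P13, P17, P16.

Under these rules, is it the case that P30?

Forward chaining from the given facts derives: P19, P9, P5, P6, P15, P34, P29, P24, P26, P32, P25, P18, P33, P22, P14.
The only rule concluding P30 is R6, which needs P35; that is never established.

No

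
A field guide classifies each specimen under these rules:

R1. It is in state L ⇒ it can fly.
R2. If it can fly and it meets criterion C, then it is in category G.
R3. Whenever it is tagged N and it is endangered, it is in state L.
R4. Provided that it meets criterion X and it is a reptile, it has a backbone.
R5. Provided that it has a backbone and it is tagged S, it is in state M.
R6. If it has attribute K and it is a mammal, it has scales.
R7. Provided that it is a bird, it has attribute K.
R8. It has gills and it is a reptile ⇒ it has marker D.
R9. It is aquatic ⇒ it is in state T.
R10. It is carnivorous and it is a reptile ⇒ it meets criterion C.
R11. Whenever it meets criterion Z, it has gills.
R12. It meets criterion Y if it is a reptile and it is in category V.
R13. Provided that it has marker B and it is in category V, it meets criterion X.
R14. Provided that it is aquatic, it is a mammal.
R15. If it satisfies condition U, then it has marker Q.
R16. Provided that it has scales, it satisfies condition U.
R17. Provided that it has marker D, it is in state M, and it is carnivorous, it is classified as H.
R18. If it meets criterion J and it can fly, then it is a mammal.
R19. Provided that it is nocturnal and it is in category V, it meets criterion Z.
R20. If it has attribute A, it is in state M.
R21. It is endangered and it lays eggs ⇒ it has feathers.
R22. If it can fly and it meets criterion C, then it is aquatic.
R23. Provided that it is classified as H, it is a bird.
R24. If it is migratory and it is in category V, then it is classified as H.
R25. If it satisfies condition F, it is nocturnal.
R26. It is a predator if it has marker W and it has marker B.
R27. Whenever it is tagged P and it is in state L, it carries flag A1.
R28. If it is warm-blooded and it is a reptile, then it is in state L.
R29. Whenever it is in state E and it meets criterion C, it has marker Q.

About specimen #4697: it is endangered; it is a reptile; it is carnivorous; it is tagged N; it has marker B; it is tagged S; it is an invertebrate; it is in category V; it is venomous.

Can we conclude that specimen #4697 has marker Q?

No

Forward chaining from the given facts derives: is in state L, meets criterion C, meets criterion Y, meets criterion X, can fly, is in category G, has a backbone, is in state M, is aquatic, is in state T, is a mammal.
Rules concluding "it has marker Q": R15 needs "it satisfies condition U"; R29 needs "it is in state E" — none of these are established.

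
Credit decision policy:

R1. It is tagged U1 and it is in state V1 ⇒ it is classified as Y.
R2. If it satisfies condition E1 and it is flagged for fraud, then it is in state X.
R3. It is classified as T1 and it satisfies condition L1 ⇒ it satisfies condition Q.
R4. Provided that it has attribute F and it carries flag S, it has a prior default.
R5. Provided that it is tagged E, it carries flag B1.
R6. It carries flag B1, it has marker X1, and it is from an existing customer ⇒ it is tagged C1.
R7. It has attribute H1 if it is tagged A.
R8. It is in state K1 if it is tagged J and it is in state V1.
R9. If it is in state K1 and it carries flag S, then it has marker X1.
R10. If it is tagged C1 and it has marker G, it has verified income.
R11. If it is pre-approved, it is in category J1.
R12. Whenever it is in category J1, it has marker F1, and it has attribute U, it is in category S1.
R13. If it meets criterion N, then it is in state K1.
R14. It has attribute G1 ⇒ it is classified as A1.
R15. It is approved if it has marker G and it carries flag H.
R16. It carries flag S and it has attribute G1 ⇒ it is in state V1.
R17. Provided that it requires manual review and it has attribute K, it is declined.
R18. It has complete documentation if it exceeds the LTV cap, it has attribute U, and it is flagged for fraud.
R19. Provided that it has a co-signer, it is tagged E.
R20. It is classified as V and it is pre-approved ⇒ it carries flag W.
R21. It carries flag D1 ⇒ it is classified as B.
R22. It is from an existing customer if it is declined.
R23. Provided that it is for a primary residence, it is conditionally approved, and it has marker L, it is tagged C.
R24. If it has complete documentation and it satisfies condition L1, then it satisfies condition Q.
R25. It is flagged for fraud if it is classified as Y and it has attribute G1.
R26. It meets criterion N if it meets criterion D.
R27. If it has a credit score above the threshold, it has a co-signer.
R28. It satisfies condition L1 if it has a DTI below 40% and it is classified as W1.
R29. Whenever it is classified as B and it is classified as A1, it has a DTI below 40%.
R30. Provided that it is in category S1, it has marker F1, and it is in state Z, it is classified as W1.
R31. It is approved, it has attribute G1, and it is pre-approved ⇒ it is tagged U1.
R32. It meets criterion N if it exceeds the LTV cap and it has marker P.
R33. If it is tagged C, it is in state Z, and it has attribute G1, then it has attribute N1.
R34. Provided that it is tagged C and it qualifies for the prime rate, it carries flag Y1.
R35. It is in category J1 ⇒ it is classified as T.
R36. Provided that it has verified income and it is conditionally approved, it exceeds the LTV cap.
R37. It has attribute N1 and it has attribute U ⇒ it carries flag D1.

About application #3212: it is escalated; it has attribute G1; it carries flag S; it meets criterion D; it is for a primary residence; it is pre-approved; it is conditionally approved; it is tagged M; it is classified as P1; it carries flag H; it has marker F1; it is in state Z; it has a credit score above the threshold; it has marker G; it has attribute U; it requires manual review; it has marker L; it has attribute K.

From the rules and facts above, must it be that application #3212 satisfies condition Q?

Yes

By R11 (it is pre-approved): it is in category J1.
By R12 (it is in category J1, it has marker F1, it has attribute U): it is in category S1.
By R14 (it has attribute G1): it is classified as A1.
By R15 (it has marker G, it carries flag H): it is approved.
By R16 (it carries flag S, it has attribute G1): it is in state V1.
By R17 (it requires manual review, it has attribute K): it is declined.
By R22 (it is declined): it is from an existing customer.
By R23 (it is for a primary residence, it is conditionally approved, it has marker L): it is tagged C.
By R26 (it meets criterion D): it meets criterion N.
By R27 (it has a credit score above the threshold): it has a co-signer.
By R30 (it is in category S1, it has marker F1, it is in state Z): it is classified as W1.
By R31 (it is approved, it has attribute G1, it is pre-approved): it is tagged U1.
By R33 (it is tagged C, it is in state Z, it has attribute G1): it has attribute N1.
By R37 (it has attribute N1, it has attribute U): it carries flag D1.
By R1 (it is tagged U1, it is in state V1): it is classified as Y.
By R13 (it meets criterion N): it is in state K1.
By R19 (it has a co-signer): it is tagged E.
By R21 (it carries flag D1): it is classified as B.
By R25 (it is classified as Y, it has attribute G1): it is flagged for fraud.
By R29 (it is classified as B, it is classified as A1): it has a DTI below 40%.
By R5 (it is tagged E): it carries flag B1.
By R9 (it is in state K1, it carries flag S): it has marker X1.
By R28 (it has a DTI below 40%, it is classified as W1): it satisfies condition L1.
By R6 (it carries flag B1, it has marker X1, it is from an existing customer): it is tagged C1.
By R10 (it is tagged C1, it has marker G): it has verified income.
By R36 (it has verified income, it is conditionally approved): it exceeds the LTV cap.
By R18 (it exceeds the LTV cap, it has attribute U, it is flagged for fraud): it has complete documentation.
By R24 (it has complete documentation, it satisfies condition L1): it satisfies condition Q.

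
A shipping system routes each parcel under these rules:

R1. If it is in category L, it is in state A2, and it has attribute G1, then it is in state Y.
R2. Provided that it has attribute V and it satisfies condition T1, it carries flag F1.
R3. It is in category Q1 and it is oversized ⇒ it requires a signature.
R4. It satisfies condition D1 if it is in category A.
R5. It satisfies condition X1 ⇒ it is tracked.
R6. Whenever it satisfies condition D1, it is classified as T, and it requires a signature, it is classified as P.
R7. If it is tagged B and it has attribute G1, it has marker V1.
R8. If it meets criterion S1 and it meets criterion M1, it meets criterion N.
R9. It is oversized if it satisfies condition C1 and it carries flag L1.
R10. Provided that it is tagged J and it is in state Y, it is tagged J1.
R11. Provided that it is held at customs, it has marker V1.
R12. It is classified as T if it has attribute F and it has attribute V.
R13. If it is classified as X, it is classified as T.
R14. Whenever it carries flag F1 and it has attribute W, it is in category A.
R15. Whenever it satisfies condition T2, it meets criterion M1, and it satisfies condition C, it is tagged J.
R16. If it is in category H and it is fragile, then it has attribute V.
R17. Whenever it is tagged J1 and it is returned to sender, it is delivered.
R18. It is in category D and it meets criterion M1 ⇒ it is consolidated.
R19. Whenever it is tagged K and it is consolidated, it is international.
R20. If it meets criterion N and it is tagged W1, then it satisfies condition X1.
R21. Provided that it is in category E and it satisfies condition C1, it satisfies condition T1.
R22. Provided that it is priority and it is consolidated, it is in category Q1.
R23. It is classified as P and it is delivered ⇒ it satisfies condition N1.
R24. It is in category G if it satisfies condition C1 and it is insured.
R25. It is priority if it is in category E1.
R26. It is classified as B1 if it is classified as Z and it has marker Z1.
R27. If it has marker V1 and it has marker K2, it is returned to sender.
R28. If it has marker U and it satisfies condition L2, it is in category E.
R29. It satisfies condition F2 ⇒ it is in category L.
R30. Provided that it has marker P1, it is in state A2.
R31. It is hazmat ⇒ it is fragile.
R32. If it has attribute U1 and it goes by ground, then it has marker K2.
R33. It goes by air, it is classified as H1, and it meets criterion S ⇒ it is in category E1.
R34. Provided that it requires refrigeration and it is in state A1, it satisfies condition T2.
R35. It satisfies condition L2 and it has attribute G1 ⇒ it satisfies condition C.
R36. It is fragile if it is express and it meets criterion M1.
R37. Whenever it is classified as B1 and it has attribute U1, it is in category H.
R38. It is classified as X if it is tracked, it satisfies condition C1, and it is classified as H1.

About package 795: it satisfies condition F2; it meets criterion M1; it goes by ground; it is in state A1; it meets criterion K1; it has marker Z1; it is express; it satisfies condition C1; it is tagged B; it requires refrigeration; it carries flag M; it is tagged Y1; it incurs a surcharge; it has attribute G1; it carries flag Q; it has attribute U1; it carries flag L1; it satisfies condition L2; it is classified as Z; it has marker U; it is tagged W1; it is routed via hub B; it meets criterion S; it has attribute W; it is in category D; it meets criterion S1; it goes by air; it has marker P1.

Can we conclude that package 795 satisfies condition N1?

No

Forward chaining from the given facts derives: has marker V1, meets criterion N, is oversized, is consolidated, satisfies condition X1, is classified as B1, is in category E, is in category L, is in state A2, has marker K2, satisfies condition T2, satisfies condition C, is fragile, is in category H, is in state Y, is tracked, is tagged J, has attribute V, satisfies condition T1, is returned to sender, carries flag F1, is tagged J1, is in category A, is delivered, satisfies condition D1.
The only rule concluding "it satisfies condition N1" is R23, which needs "it is classified as P"; that is never established.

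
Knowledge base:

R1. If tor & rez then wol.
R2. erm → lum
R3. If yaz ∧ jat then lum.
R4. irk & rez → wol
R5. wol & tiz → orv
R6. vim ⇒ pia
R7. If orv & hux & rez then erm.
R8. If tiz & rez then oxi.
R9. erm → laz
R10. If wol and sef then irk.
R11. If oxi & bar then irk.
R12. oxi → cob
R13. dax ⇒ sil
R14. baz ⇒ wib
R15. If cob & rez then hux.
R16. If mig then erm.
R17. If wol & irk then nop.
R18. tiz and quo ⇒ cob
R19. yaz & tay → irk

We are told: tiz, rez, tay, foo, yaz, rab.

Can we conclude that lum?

Yes

oxi  (by R8: tiz, rez)
cob  (by R12: oxi)
hux  (by R15: cob, rez)
irk  (by R19: yaz, tay)
wol  (by R4: irk, rez)
orv  (by R5: wol, tiz)
erm  (by R7: orv, hux, rez)
lum  (by R2: erm)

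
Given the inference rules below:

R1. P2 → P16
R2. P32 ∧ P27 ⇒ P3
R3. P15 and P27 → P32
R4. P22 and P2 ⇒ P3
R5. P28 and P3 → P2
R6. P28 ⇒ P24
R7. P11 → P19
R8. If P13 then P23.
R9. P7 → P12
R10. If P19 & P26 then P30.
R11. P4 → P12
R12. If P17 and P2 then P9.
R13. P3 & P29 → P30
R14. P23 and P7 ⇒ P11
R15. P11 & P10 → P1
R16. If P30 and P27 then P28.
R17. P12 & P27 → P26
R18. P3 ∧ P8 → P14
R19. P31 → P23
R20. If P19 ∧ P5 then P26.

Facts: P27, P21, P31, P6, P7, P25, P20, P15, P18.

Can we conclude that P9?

Forward chaining from the given facts derives: P32, P12, P26, P23, P3, P11, P19, P30, P28, P2, P24, P16.
The only rule concluding P9 is R12, which needs P17; that is never established.

No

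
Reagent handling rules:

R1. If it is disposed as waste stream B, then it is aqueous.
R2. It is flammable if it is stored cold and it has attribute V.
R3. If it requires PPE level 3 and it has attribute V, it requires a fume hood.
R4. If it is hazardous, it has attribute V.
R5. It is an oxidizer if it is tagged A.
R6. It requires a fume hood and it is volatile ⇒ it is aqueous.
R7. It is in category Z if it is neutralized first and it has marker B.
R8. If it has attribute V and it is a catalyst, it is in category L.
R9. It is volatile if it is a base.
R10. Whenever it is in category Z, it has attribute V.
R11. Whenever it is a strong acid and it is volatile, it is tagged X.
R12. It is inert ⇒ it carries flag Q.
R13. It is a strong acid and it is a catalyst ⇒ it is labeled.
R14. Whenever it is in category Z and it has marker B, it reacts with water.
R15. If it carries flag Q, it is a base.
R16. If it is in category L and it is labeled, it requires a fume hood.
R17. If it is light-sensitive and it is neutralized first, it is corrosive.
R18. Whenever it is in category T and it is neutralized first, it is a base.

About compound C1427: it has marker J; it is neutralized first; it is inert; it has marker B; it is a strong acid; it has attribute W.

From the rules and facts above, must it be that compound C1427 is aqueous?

No

Forward chaining from the given facts derives: is in category Z, has attribute V, carries flag Q, reacts with water, is a base, is volatile, is tagged X.
Rules concluding "it is aqueous": R1 needs "it is disposed as waste stream B"; R6 needs "it requires a fume hood" — none of these are established.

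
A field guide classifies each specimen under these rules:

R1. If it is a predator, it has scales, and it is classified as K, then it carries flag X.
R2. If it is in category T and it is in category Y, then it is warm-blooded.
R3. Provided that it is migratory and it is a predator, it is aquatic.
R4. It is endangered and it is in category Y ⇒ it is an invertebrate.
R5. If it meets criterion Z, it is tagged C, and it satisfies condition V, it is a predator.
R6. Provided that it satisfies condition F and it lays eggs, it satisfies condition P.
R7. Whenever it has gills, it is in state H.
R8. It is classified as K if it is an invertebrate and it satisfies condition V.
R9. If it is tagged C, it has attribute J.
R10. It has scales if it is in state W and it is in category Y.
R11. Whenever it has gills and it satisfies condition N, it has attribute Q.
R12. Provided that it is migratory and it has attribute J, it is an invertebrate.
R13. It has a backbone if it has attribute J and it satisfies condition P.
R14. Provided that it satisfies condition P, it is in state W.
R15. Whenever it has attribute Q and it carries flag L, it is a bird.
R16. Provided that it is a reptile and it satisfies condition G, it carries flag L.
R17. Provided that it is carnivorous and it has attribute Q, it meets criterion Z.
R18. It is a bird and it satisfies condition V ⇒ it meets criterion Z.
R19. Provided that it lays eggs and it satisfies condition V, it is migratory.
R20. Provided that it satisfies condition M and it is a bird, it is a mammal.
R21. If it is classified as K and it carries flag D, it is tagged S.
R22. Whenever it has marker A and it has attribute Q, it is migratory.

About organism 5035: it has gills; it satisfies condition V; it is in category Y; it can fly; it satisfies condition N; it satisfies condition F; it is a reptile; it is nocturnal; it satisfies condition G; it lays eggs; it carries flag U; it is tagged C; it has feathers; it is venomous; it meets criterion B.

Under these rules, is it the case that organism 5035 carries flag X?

By R6 (it satisfies condition F, it lays eggs): it satisfies condition P.
By R9 (it is tagged C): it has attribute J.
By R11 (it has gills, it satisfies condition N): it has attribute Q.
By R14 (it satisfies condition P): it is in state W.
By R16 (it is a reptile, it satisfies condition G): it carries flag L.
By R19 (it lays eggs, it satisfies condition V): it is migratory.
By R10 (it is in state W, it is in category Y): it has scales.
By R12 (it is migratory, it has attribute J): it is an invertebrate.
By R15 (it has attribute Q, it carries flag L): it is a bird.
By R18 (it is a bird, it satisfies condition V): it meets criterion Z.
By R5 (it meets criterion Z, it is tagged C, it satisfies condition V): it is a predator.
By R8 (it is an invertebrate, it satisfies condition V): it is classified as K.
By R1 (it is a predator, it has scales, it is classified as K): it carries flag X.

Yes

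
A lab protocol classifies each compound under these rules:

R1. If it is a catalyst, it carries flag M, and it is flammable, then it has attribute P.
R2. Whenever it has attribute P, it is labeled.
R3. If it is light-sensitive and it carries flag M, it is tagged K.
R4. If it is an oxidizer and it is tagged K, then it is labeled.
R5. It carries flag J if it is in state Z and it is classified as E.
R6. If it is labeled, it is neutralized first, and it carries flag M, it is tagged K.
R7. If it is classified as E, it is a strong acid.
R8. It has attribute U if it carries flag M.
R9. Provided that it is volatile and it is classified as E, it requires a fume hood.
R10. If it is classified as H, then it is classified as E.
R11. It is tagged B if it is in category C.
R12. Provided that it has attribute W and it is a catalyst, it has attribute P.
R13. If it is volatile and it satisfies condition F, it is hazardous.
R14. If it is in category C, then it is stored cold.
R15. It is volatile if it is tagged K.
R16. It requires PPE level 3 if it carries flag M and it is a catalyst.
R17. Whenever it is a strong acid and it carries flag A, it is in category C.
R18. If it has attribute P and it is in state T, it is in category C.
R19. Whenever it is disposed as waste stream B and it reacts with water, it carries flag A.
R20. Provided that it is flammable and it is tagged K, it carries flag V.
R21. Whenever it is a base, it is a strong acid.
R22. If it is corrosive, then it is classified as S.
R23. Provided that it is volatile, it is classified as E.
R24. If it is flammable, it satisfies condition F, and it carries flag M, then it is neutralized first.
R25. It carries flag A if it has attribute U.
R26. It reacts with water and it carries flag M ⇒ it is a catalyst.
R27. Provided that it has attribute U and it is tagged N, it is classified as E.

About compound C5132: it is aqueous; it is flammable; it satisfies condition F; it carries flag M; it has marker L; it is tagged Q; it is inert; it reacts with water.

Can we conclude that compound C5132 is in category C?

Yes

By R8 (it carries flag M): it has attribute U.
By R24 (it is flammable, it satisfies condition F, it carries flag M): it is neutralized first.
By R25 (it has attribute U): it carries flag A.
By R26 (it reacts with water, it carries flag M): it is a catalyst.
By R1 (it is a catalyst, it carries flag M, it is flammable): it has attribute P.
By R2 (it has attribute P): it is labeled.
By R6 (it is labeled, it is neutralized first, it carries flag M): it is tagged K.
By R15 (it is tagged K): it is volatile.
By R23 (it is volatile): it is classified as E.
By R7 (it is classified as E): it is a strong acid.
By R17 (it is a strong acid, it carries flag A): it is in category C.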